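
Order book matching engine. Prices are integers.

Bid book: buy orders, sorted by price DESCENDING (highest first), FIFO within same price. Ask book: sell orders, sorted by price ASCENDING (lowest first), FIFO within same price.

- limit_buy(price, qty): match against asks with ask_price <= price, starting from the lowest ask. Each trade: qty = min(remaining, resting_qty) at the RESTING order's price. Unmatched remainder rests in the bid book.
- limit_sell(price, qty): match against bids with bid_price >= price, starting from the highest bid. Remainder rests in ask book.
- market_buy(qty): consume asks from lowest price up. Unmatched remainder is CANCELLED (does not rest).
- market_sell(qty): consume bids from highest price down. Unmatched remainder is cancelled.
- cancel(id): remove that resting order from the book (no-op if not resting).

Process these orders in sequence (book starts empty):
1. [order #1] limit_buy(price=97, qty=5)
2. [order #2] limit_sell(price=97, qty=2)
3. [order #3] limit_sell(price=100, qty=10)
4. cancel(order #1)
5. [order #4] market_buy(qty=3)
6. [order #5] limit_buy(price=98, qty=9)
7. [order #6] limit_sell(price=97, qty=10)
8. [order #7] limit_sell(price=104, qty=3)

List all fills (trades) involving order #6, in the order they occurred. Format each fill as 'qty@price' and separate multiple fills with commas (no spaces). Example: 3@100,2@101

Answer: 9@98

Derivation:
After op 1 [order #1] limit_buy(price=97, qty=5): fills=none; bids=[#1:5@97] asks=[-]
After op 2 [order #2] limit_sell(price=97, qty=2): fills=#1x#2:2@97; bids=[#1:3@97] asks=[-]
After op 3 [order #3] limit_sell(price=100, qty=10): fills=none; bids=[#1:3@97] asks=[#3:10@100]
After op 4 cancel(order #1): fills=none; bids=[-] asks=[#3:10@100]
After op 5 [order #4] market_buy(qty=3): fills=#4x#3:3@100; bids=[-] asks=[#3:7@100]
After op 6 [order #5] limit_buy(price=98, qty=9): fills=none; bids=[#5:9@98] asks=[#3:7@100]
After op 7 [order #6] limit_sell(price=97, qty=10): fills=#5x#6:9@98; bids=[-] asks=[#6:1@97 #3:7@100]
After op 8 [order #7] limit_sell(price=104, qty=3): fills=none; bids=[-] asks=[#6:1@97 #3:7@100 #7:3@104]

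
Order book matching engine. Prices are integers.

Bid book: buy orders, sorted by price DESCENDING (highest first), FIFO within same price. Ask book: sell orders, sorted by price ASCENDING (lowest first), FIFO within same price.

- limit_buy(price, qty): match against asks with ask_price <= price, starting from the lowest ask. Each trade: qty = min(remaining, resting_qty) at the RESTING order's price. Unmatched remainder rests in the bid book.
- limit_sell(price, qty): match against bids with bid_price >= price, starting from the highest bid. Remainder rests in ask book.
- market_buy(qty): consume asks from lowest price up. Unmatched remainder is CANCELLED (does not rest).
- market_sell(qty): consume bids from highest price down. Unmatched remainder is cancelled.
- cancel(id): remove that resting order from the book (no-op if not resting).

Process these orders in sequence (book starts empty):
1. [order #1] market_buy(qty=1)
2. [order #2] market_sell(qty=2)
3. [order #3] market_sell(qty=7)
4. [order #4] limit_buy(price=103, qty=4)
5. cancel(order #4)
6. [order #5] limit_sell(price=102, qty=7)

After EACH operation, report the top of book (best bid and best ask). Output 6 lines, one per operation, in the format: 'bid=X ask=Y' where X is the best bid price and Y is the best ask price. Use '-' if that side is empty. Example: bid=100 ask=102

After op 1 [order #1] market_buy(qty=1): fills=none; bids=[-] asks=[-]
After op 2 [order #2] market_sell(qty=2): fills=none; bids=[-] asks=[-]
After op 3 [order #3] market_sell(qty=7): fills=none; bids=[-] asks=[-]
After op 4 [order #4] limit_buy(price=103, qty=4): fills=none; bids=[#4:4@103] asks=[-]
After op 5 cancel(order #4): fills=none; bids=[-] asks=[-]
After op 6 [order #5] limit_sell(price=102, qty=7): fills=none; bids=[-] asks=[#5:7@102]

Answer: bid=- ask=-
bid=- ask=-
bid=- ask=-
bid=103 ask=-
bid=- ask=-
bid=- ask=102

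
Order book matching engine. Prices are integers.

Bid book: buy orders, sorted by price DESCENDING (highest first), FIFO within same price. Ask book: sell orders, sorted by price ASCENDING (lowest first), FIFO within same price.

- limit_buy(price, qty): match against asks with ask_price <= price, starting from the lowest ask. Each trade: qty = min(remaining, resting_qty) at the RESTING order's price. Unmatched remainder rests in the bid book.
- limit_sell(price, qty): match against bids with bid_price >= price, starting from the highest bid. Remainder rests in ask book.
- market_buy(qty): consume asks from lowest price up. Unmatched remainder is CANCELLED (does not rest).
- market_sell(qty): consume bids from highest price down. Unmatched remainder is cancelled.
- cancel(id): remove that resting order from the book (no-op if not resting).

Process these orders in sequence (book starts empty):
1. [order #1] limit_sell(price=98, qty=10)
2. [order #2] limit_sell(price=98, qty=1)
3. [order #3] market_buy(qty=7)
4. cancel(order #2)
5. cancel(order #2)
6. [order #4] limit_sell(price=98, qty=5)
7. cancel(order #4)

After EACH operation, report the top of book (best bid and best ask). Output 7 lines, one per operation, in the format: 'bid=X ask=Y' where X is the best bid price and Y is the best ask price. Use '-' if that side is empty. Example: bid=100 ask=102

After op 1 [order #1] limit_sell(price=98, qty=10): fills=none; bids=[-] asks=[#1:10@98]
After op 2 [order #2] limit_sell(price=98, qty=1): fills=none; bids=[-] asks=[#1:10@98 #2:1@98]
After op 3 [order #3] market_buy(qty=7): fills=#3x#1:7@98; bids=[-] asks=[#1:3@98 #2:1@98]
After op 4 cancel(order #2): fills=none; bids=[-] asks=[#1:3@98]
After op 5 cancel(order #2): fills=none; bids=[-] asks=[#1:3@98]
After op 6 [order #4] limit_sell(price=98, qty=5): fills=none; bids=[-] asks=[#1:3@98 #4:5@98]
After op 7 cancel(order #4): fills=none; bids=[-] asks=[#1:3@98]

Answer: bid=- ask=98
bid=- ask=98
bid=- ask=98
bid=- ask=98
bid=- ask=98
bid=- ask=98
bid=- ask=98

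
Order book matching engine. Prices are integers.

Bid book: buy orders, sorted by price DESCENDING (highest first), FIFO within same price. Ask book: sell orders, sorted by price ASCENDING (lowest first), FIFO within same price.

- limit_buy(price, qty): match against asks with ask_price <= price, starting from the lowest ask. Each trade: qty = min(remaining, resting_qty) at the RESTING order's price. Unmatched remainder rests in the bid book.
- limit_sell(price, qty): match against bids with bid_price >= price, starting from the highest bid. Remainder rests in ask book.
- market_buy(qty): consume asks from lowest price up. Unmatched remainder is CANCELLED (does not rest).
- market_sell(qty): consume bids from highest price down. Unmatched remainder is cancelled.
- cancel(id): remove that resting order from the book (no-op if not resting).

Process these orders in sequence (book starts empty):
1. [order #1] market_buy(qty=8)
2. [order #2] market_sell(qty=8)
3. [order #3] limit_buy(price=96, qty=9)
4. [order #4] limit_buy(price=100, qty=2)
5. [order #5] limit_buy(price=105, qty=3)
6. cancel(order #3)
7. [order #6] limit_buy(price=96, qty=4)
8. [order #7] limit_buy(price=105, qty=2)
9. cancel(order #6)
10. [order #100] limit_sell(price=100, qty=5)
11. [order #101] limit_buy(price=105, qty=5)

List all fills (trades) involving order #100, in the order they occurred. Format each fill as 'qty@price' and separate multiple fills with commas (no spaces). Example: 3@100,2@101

Answer: 3@105,2@105

Derivation:
After op 1 [order #1] market_buy(qty=8): fills=none; bids=[-] asks=[-]
After op 2 [order #2] market_sell(qty=8): fills=none; bids=[-] asks=[-]
After op 3 [order #3] limit_buy(price=96, qty=9): fills=none; bids=[#3:9@96] asks=[-]
After op 4 [order #4] limit_buy(price=100, qty=2): fills=none; bids=[#4:2@100 #3:9@96] asks=[-]
After op 5 [order #5] limit_buy(price=105, qty=3): fills=none; bids=[#5:3@105 #4:2@100 #3:9@96] asks=[-]
After op 6 cancel(order #3): fills=none; bids=[#5:3@105 #4:2@100] asks=[-]
After op 7 [order #6] limit_buy(price=96, qty=4): fills=none; bids=[#5:3@105 #4:2@100 #6:4@96] asks=[-]
After op 8 [order #7] limit_buy(price=105, qty=2): fills=none; bids=[#5:3@105 #7:2@105 #4:2@100 #6:4@96] asks=[-]
After op 9 cancel(order #6): fills=none; bids=[#5:3@105 #7:2@105 #4:2@100] asks=[-]
After op 10 [order #100] limit_sell(price=100, qty=5): fills=#5x#100:3@105 #7x#100:2@105; bids=[#4:2@100] asks=[-]
After op 11 [order #101] limit_buy(price=105, qty=5): fills=none; bids=[#101:5@105 #4:2@100] asks=[-]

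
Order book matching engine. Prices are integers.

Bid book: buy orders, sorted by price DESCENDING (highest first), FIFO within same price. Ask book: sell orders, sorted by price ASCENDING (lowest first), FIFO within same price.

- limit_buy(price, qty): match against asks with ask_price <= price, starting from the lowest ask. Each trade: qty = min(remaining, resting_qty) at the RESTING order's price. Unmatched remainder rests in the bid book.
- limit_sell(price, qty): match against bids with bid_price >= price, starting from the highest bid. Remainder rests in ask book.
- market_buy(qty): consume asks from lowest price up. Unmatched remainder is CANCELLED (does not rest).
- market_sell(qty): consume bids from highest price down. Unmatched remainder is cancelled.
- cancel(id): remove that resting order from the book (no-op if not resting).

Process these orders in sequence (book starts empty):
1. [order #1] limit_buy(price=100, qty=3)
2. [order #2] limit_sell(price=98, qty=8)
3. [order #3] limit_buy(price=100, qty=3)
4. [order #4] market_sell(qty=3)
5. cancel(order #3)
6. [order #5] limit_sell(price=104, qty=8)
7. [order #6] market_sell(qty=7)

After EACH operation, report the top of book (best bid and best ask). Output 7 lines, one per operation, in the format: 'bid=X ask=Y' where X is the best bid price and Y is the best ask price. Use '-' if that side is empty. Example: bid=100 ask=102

Answer: bid=100 ask=-
bid=- ask=98
bid=- ask=98
bid=- ask=98
bid=- ask=98
bid=- ask=98
bid=- ask=98

Derivation:
After op 1 [order #1] limit_buy(price=100, qty=3): fills=none; bids=[#1:3@100] asks=[-]
After op 2 [order #2] limit_sell(price=98, qty=8): fills=#1x#2:3@100; bids=[-] asks=[#2:5@98]
After op 3 [order #3] limit_buy(price=100, qty=3): fills=#3x#2:3@98; bids=[-] asks=[#2:2@98]
After op 4 [order #4] market_sell(qty=3): fills=none; bids=[-] asks=[#2:2@98]
After op 5 cancel(order #3): fills=none; bids=[-] asks=[#2:2@98]
After op 6 [order #5] limit_sell(price=104, qty=8): fills=none; bids=[-] asks=[#2:2@98 #5:8@104]
After op 7 [order #6] market_sell(qty=7): fills=none; bids=[-] asks=[#2:2@98 #5:8@104]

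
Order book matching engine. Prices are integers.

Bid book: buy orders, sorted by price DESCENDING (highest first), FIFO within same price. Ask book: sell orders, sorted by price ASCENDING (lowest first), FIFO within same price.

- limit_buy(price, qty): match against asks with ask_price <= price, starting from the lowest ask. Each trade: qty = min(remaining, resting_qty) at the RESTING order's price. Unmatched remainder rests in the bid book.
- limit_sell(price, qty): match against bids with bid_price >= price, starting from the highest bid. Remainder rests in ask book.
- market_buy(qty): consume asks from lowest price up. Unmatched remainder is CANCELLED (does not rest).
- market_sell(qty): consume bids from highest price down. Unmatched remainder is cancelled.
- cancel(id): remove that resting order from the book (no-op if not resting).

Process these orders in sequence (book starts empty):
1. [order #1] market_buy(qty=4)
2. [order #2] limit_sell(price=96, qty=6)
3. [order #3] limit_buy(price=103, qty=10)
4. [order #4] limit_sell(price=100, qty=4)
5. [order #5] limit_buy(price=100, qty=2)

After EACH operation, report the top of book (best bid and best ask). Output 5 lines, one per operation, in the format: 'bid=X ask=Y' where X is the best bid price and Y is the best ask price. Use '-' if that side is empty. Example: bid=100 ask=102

After op 1 [order #1] market_buy(qty=4): fills=none; bids=[-] asks=[-]
After op 2 [order #2] limit_sell(price=96, qty=6): fills=none; bids=[-] asks=[#2:6@96]
After op 3 [order #3] limit_buy(price=103, qty=10): fills=#3x#2:6@96; bids=[#3:4@103] asks=[-]
After op 4 [order #4] limit_sell(price=100, qty=4): fills=#3x#4:4@103; bids=[-] asks=[-]
After op 5 [order #5] limit_buy(price=100, qty=2): fills=none; bids=[#5:2@100] asks=[-]

Answer: bid=- ask=-
bid=- ask=96
bid=103 ask=-
bid=- ask=-
bid=100 ask=-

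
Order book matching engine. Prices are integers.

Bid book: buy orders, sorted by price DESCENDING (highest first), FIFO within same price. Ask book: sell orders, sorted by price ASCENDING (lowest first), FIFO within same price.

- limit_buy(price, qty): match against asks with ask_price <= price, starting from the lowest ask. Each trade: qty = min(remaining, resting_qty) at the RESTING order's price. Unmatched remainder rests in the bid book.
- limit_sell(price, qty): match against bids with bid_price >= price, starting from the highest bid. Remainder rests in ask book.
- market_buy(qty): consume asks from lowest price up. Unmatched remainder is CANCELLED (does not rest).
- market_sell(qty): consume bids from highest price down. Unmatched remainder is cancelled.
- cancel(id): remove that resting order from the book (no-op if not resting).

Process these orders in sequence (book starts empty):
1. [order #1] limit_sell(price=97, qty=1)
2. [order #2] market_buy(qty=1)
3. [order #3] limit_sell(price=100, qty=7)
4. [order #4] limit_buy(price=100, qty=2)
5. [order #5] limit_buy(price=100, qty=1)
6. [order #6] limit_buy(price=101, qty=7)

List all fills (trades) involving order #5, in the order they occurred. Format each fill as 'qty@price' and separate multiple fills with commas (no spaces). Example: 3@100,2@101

Answer: 1@100

Derivation:
After op 1 [order #1] limit_sell(price=97, qty=1): fills=none; bids=[-] asks=[#1:1@97]
After op 2 [order #2] market_buy(qty=1): fills=#2x#1:1@97; bids=[-] asks=[-]
After op 3 [order #3] limit_sell(price=100, qty=7): fills=none; bids=[-] asks=[#3:7@100]
After op 4 [order #4] limit_buy(price=100, qty=2): fills=#4x#3:2@100; bids=[-] asks=[#3:5@100]
After op 5 [order #5] limit_buy(price=100, qty=1): fills=#5x#3:1@100; bids=[-] asks=[#3:4@100]
After op 6 [order #6] limit_buy(price=101, qty=7): fills=#6x#3:4@100; bids=[#6:3@101] asks=[-]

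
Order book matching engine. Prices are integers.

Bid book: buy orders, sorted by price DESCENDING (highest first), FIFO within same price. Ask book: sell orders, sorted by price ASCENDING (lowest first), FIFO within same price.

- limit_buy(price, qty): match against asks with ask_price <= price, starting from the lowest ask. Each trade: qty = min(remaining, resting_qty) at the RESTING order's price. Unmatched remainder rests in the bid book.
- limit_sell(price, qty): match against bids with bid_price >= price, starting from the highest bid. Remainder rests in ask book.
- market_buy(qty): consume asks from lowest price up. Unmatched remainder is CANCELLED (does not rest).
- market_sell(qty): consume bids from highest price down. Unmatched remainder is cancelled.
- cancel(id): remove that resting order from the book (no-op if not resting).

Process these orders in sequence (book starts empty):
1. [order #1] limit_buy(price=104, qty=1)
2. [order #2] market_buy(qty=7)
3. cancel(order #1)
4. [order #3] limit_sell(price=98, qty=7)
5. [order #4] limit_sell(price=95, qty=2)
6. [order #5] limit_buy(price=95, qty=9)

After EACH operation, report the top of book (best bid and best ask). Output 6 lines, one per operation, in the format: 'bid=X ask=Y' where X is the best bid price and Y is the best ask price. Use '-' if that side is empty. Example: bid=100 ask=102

Answer: bid=104 ask=-
bid=104 ask=-
bid=- ask=-
bid=- ask=98
bid=- ask=95
bid=95 ask=98

Derivation:
After op 1 [order #1] limit_buy(price=104, qty=1): fills=none; bids=[#1:1@104] asks=[-]
After op 2 [order #2] market_buy(qty=7): fills=none; bids=[#1:1@104] asks=[-]
After op 3 cancel(order #1): fills=none; bids=[-] asks=[-]
After op 4 [order #3] limit_sell(price=98, qty=7): fills=none; bids=[-] asks=[#3:7@98]
After op 5 [order #4] limit_sell(price=95, qty=2): fills=none; bids=[-] asks=[#4:2@95 #3:7@98]
After op 6 [order #5] limit_buy(price=95, qty=9): fills=#5x#4:2@95; bids=[#5:7@95] asks=[#3:7@98]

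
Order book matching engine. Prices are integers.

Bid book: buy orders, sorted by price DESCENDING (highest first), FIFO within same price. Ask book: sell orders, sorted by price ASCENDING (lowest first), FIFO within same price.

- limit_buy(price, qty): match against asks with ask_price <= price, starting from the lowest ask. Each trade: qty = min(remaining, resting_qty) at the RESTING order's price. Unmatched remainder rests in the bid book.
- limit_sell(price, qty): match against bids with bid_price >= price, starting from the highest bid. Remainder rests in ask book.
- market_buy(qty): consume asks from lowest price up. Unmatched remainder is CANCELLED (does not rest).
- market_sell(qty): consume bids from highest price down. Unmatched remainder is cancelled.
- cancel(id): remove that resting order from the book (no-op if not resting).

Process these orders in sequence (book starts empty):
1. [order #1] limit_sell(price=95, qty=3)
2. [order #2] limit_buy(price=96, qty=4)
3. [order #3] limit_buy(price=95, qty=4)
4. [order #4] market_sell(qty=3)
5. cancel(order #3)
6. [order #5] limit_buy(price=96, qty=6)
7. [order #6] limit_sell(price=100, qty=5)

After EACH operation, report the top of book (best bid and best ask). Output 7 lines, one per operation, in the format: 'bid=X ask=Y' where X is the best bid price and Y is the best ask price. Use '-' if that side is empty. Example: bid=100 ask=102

After op 1 [order #1] limit_sell(price=95, qty=3): fills=none; bids=[-] asks=[#1:3@95]
After op 2 [order #2] limit_buy(price=96, qty=4): fills=#2x#1:3@95; bids=[#2:1@96] asks=[-]
After op 3 [order #3] limit_buy(price=95, qty=4): fills=none; bids=[#2:1@96 #3:4@95] asks=[-]
After op 4 [order #4] market_sell(qty=3): fills=#2x#4:1@96 #3x#4:2@95; bids=[#3:2@95] asks=[-]
After op 5 cancel(order #3): fills=none; bids=[-] asks=[-]
After op 6 [order #5] limit_buy(price=96, qty=6): fills=none; bids=[#5:6@96] asks=[-]
After op 7 [order #6] limit_sell(price=100, qty=5): fills=none; bids=[#5:6@96] asks=[#6:5@100]

Answer: bid=- ask=95
bid=96 ask=-
bid=96 ask=-
bid=95 ask=-
bid=- ask=-
bid=96 ask=-
bid=96 ask=100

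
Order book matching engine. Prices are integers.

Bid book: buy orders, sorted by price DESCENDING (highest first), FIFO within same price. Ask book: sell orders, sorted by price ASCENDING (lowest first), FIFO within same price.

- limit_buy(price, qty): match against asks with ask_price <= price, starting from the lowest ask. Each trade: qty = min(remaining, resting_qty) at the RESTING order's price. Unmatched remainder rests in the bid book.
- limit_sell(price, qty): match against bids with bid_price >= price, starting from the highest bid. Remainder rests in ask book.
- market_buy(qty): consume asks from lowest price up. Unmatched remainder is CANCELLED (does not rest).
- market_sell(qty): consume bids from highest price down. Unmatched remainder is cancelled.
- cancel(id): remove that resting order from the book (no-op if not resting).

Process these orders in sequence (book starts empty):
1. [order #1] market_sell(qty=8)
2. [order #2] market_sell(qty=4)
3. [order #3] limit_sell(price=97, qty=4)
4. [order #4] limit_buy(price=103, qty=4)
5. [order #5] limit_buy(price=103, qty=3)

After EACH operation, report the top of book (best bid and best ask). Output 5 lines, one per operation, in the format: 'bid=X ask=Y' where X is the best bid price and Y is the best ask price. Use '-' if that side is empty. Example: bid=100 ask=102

Answer: bid=- ask=-
bid=- ask=-
bid=- ask=97
bid=- ask=-
bid=103 ask=-

Derivation:
After op 1 [order #1] market_sell(qty=8): fills=none; bids=[-] asks=[-]
After op 2 [order #2] market_sell(qty=4): fills=none; bids=[-] asks=[-]
After op 3 [order #3] limit_sell(price=97, qty=4): fills=none; bids=[-] asks=[#3:4@97]
After op 4 [order #4] limit_buy(price=103, qty=4): fills=#4x#3:4@97; bids=[-] asks=[-]
After op 5 [order #5] limit_buy(price=103, qty=3): fills=none; bids=[#5:3@103] asks=[-]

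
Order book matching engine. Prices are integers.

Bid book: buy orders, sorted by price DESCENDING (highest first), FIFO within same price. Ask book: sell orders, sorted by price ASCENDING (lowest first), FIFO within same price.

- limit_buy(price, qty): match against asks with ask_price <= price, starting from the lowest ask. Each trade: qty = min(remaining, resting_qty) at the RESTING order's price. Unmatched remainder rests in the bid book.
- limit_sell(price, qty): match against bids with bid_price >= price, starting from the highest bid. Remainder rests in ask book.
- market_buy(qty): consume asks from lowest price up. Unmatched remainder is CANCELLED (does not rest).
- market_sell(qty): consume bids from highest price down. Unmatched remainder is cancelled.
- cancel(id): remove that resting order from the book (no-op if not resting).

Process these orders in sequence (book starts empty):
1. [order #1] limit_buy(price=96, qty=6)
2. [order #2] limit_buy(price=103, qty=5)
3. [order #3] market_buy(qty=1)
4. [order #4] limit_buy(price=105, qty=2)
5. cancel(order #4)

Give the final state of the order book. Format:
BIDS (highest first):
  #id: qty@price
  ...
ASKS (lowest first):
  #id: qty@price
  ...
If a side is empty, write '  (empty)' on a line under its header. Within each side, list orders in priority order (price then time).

After op 1 [order #1] limit_buy(price=96, qty=6): fills=none; bids=[#1:6@96] asks=[-]
After op 2 [order #2] limit_buy(price=103, qty=5): fills=none; bids=[#2:5@103 #1:6@96] asks=[-]
After op 3 [order #3] market_buy(qty=1): fills=none; bids=[#2:5@103 #1:6@96] asks=[-]
After op 4 [order #4] limit_buy(price=105, qty=2): fills=none; bids=[#4:2@105 #2:5@103 #1:6@96] asks=[-]
After op 5 cancel(order #4): fills=none; bids=[#2:5@103 #1:6@96] asks=[-]

Answer: BIDS (highest first):
  #2: 5@103
  #1: 6@96
ASKS (lowest first):
  (empty)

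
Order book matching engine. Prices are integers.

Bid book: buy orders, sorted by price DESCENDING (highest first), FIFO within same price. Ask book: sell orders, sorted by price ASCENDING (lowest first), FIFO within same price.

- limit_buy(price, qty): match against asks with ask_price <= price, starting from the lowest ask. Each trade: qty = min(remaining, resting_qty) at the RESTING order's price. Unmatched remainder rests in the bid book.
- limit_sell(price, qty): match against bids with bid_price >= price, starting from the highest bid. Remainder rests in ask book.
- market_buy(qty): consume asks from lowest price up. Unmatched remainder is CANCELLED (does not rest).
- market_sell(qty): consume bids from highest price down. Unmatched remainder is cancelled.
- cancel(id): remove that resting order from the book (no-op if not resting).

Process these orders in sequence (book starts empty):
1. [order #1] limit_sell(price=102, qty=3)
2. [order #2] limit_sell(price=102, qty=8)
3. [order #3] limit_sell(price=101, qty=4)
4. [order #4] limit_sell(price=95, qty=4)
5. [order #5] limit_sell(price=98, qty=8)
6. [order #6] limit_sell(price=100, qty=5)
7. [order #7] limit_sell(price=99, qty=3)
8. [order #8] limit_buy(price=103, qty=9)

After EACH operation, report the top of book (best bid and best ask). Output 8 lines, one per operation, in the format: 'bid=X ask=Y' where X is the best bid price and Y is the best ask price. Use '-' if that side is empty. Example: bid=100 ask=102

After op 1 [order #1] limit_sell(price=102, qty=3): fills=none; bids=[-] asks=[#1:3@102]
After op 2 [order #2] limit_sell(price=102, qty=8): fills=none; bids=[-] asks=[#1:3@102 #2:8@102]
After op 3 [order #3] limit_sell(price=101, qty=4): fills=none; bids=[-] asks=[#3:4@101 #1:3@102 #2:8@102]
After op 4 [order #4] limit_sell(price=95, qty=4): fills=none; bids=[-] asks=[#4:4@95 #3:4@101 #1:3@102 #2:8@102]
After op 5 [order #5] limit_sell(price=98, qty=8): fills=none; bids=[-] asks=[#4:4@95 #5:8@98 #3:4@101 #1:3@102 #2:8@102]
After op 6 [order #6] limit_sell(price=100, qty=5): fills=none; bids=[-] asks=[#4:4@95 #5:8@98 #6:5@100 #3:4@101 #1:3@102 #2:8@102]
After op 7 [order #7] limit_sell(price=99, qty=3): fills=none; bids=[-] asks=[#4:4@95 #5:8@98 #7:3@99 #6:5@100 #3:4@101 #1:3@102 #2:8@102]
After op 8 [order #8] limit_buy(price=103, qty=9): fills=#8x#4:4@95 #8x#5:5@98; bids=[-] asks=[#5:3@98 #7:3@99 #6:5@100 #3:4@101 #1:3@102 #2:8@102]

Answer: bid=- ask=102
bid=- ask=102
bid=- ask=101
bid=- ask=95
bid=- ask=95
bid=- ask=95
bid=- ask=95
bid=- ask=98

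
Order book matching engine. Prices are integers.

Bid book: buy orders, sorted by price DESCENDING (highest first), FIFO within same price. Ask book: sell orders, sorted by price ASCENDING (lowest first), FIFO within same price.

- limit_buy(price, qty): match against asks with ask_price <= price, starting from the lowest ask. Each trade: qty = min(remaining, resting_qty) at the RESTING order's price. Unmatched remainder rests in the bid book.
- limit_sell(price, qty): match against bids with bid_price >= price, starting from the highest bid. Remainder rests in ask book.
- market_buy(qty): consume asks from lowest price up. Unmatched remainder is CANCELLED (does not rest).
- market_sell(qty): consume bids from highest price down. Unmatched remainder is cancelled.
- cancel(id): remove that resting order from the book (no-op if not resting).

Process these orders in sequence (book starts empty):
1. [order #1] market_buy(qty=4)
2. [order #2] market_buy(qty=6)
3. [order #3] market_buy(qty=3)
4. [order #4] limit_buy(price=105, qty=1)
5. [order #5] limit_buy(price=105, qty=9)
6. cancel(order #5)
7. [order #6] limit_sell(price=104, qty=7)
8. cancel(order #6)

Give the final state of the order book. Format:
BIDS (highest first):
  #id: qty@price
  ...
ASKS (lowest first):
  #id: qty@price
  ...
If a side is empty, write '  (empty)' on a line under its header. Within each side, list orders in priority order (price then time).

Answer: BIDS (highest first):
  (empty)
ASKS (lowest first):
  (empty)

Derivation:
After op 1 [order #1] market_buy(qty=4): fills=none; bids=[-] asks=[-]
After op 2 [order #2] market_buy(qty=6): fills=none; bids=[-] asks=[-]
After op 3 [order #3] market_buy(qty=3): fills=none; bids=[-] asks=[-]
After op 4 [order #4] limit_buy(price=105, qty=1): fills=none; bids=[#4:1@105] asks=[-]
After op 5 [order #5] limit_buy(price=105, qty=9): fills=none; bids=[#4:1@105 #5:9@105] asks=[-]
After op 6 cancel(order #5): fills=none; bids=[#4:1@105] asks=[-]
After op 7 [order #6] limit_sell(price=104, qty=7): fills=#4x#6:1@105; bids=[-] asks=[#6:6@104]
After op 8 cancel(order #6): fills=none; bids=[-] asks=[-]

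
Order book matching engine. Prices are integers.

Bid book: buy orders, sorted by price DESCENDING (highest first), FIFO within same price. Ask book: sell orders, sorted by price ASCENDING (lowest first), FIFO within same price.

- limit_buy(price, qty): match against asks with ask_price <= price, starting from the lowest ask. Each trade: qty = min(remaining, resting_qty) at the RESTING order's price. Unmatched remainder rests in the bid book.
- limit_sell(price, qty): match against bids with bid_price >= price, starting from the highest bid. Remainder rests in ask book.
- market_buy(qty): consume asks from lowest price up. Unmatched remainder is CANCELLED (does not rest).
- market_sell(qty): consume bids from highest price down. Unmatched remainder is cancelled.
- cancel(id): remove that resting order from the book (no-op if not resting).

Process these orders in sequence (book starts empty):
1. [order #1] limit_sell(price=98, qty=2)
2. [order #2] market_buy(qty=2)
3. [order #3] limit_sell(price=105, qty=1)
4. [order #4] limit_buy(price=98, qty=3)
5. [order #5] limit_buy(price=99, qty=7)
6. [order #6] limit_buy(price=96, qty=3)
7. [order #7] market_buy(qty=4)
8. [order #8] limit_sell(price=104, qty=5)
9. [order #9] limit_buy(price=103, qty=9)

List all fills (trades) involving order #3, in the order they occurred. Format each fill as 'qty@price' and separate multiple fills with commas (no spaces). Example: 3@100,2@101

After op 1 [order #1] limit_sell(price=98, qty=2): fills=none; bids=[-] asks=[#1:2@98]
After op 2 [order #2] market_buy(qty=2): fills=#2x#1:2@98; bids=[-] asks=[-]
After op 3 [order #3] limit_sell(price=105, qty=1): fills=none; bids=[-] asks=[#3:1@105]
After op 4 [order #4] limit_buy(price=98, qty=3): fills=none; bids=[#4:3@98] asks=[#3:1@105]
After op 5 [order #5] limit_buy(price=99, qty=7): fills=none; bids=[#5:7@99 #4:3@98] asks=[#3:1@105]
After op 6 [order #6] limit_buy(price=96, qty=3): fills=none; bids=[#5:7@99 #4:3@98 #6:3@96] asks=[#3:1@105]
After op 7 [order #7] market_buy(qty=4): fills=#7x#3:1@105; bids=[#5:7@99 #4:3@98 #6:3@96] asks=[-]
After op 8 [order #8] limit_sell(price=104, qty=5): fills=none; bids=[#5:7@99 #4:3@98 #6:3@96] asks=[#8:5@104]
After op 9 [order #9] limit_buy(price=103, qty=9): fills=none; bids=[#9:9@103 #5:7@99 #4:3@98 #6:3@96] asks=[#8:5@104]

Answer: 1@105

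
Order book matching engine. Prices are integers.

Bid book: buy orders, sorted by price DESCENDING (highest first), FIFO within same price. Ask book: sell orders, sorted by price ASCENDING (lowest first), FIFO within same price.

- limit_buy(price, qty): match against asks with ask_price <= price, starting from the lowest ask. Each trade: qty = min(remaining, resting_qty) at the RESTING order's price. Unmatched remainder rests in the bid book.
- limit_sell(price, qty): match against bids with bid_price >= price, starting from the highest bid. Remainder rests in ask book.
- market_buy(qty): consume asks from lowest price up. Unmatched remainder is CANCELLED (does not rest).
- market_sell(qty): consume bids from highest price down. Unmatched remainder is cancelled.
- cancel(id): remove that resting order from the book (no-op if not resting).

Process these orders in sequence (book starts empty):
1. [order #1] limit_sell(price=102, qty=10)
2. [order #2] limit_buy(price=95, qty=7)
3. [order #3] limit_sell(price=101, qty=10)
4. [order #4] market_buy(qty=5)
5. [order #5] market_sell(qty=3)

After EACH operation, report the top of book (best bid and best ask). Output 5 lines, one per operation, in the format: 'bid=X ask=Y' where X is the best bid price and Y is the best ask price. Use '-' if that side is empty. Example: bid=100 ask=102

After op 1 [order #1] limit_sell(price=102, qty=10): fills=none; bids=[-] asks=[#1:10@102]
After op 2 [order #2] limit_buy(price=95, qty=7): fills=none; bids=[#2:7@95] asks=[#1:10@102]
After op 3 [order #3] limit_sell(price=101, qty=10): fills=none; bids=[#2:7@95] asks=[#3:10@101 #1:10@102]
After op 4 [order #4] market_buy(qty=5): fills=#4x#3:5@101; bids=[#2:7@95] asks=[#3:5@101 #1:10@102]
After op 5 [order #5] market_sell(qty=3): fills=#2x#5:3@95; bids=[#2:4@95] asks=[#3:5@101 #1:10@102]

Answer: bid=- ask=102
bid=95 ask=102
bid=95 ask=101
bid=95 ask=101
bid=95 ask=101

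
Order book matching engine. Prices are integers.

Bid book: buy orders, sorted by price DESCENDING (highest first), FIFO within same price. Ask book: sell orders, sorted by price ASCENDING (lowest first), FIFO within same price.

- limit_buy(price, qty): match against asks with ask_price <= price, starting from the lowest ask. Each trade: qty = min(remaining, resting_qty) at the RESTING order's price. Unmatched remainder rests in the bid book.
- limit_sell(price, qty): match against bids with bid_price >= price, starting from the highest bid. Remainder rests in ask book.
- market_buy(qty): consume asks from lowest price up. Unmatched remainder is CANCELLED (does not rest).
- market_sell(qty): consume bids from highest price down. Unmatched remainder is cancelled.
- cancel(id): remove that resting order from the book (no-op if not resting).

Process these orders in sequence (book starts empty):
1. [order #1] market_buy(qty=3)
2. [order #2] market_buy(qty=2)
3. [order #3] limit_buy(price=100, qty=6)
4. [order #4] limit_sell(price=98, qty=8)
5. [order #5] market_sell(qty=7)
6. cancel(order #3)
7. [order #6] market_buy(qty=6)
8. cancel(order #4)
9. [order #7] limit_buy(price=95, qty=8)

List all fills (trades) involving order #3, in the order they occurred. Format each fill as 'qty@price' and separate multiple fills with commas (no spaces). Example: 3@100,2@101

After op 1 [order #1] market_buy(qty=3): fills=none; bids=[-] asks=[-]
After op 2 [order #2] market_buy(qty=2): fills=none; bids=[-] asks=[-]
After op 3 [order #3] limit_buy(price=100, qty=6): fills=none; bids=[#3:6@100] asks=[-]
After op 4 [order #4] limit_sell(price=98, qty=8): fills=#3x#4:6@100; bids=[-] asks=[#4:2@98]
After op 5 [order #5] market_sell(qty=7): fills=none; bids=[-] asks=[#4:2@98]
After op 6 cancel(order #3): fills=none; bids=[-] asks=[#4:2@98]
After op 7 [order #6] market_buy(qty=6): fills=#6x#4:2@98; bids=[-] asks=[-]
After op 8 cancel(order #4): fills=none; bids=[-] asks=[-]
After op 9 [order #7] limit_buy(price=95, qty=8): fills=none; bids=[#7:8@95] asks=[-]

Answer: 6@100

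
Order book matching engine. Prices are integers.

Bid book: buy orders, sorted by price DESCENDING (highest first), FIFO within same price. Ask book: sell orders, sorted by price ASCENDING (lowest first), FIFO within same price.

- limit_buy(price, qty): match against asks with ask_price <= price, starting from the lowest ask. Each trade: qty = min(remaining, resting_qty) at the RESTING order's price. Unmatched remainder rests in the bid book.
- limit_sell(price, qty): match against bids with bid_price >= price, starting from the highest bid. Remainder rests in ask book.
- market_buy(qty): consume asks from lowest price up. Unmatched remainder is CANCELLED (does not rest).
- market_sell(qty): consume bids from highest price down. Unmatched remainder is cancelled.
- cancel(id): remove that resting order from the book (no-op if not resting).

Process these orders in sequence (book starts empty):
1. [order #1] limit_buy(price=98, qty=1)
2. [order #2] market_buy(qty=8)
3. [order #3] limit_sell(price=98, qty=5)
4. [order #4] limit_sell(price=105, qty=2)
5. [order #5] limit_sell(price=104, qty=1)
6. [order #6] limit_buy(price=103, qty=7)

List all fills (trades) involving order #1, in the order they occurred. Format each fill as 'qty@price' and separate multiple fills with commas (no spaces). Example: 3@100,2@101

Answer: 1@98

Derivation:
After op 1 [order #1] limit_buy(price=98, qty=1): fills=none; bids=[#1:1@98] asks=[-]
After op 2 [order #2] market_buy(qty=8): fills=none; bids=[#1:1@98] asks=[-]
After op 3 [order #3] limit_sell(price=98, qty=5): fills=#1x#3:1@98; bids=[-] asks=[#3:4@98]
After op 4 [order #4] limit_sell(price=105, qty=2): fills=none; bids=[-] asks=[#3:4@98 #4:2@105]
After op 5 [order #5] limit_sell(price=104, qty=1): fills=none; bids=[-] asks=[#3:4@98 #5:1@104 #4:2@105]
After op 6 [order #6] limit_buy(price=103, qty=7): fills=#6x#3:4@98; bids=[#6:3@103] asks=[#5:1@104 #4:2@105]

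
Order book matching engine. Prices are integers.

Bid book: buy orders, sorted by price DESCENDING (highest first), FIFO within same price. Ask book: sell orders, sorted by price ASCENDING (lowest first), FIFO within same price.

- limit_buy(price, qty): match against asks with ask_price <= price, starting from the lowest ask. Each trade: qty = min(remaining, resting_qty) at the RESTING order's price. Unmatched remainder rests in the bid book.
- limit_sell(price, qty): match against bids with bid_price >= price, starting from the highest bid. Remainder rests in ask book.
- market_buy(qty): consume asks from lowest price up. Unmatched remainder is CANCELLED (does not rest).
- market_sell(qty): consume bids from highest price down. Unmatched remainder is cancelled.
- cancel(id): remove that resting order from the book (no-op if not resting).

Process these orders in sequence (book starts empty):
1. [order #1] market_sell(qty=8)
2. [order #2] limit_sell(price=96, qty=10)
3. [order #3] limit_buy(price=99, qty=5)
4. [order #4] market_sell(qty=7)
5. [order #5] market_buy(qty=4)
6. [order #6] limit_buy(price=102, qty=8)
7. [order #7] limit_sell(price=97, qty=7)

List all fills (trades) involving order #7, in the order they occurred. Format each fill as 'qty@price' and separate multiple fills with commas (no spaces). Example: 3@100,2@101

Answer: 7@102

Derivation:
After op 1 [order #1] market_sell(qty=8): fills=none; bids=[-] asks=[-]
After op 2 [order #2] limit_sell(price=96, qty=10): fills=none; bids=[-] asks=[#2:10@96]
After op 3 [order #3] limit_buy(price=99, qty=5): fills=#3x#2:5@96; bids=[-] asks=[#2:5@96]
After op 4 [order #4] market_sell(qty=7): fills=none; bids=[-] asks=[#2:5@96]
After op 5 [order #5] market_buy(qty=4): fills=#5x#2:4@96; bids=[-] asks=[#2:1@96]
After op 6 [order #6] limit_buy(price=102, qty=8): fills=#6x#2:1@96; bids=[#6:7@102] asks=[-]
After op 7 [order #7] limit_sell(price=97, qty=7): fills=#6x#7:7@102; bids=[-] asks=[-]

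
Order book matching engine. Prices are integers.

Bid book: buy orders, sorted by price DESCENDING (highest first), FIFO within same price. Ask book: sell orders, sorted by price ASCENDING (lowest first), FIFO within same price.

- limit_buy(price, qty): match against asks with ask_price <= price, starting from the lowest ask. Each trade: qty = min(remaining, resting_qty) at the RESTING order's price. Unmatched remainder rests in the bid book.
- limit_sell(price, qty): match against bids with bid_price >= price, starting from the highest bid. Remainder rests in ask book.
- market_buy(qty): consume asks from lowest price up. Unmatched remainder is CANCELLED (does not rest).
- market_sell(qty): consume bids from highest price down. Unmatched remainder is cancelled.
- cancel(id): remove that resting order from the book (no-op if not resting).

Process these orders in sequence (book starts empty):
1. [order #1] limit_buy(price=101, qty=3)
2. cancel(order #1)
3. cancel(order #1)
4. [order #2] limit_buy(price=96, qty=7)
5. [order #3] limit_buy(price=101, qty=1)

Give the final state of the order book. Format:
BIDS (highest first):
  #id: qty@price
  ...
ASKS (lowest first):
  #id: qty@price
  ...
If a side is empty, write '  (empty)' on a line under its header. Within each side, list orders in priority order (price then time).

Answer: BIDS (highest first):
  #3: 1@101
  #2: 7@96
ASKS (lowest first):
  (empty)

Derivation:
After op 1 [order #1] limit_buy(price=101, qty=3): fills=none; bids=[#1:3@101] asks=[-]
After op 2 cancel(order #1): fills=none; bids=[-] asks=[-]
After op 3 cancel(order #1): fills=none; bids=[-] asks=[-]
After op 4 [order #2] limit_buy(price=96, qty=7): fills=none; bids=[#2:7@96] asks=[-]
After op 5 [order #3] limit_buy(price=101, qty=1): fills=none; bids=[#3:1@101 #2:7@96] asks=[-]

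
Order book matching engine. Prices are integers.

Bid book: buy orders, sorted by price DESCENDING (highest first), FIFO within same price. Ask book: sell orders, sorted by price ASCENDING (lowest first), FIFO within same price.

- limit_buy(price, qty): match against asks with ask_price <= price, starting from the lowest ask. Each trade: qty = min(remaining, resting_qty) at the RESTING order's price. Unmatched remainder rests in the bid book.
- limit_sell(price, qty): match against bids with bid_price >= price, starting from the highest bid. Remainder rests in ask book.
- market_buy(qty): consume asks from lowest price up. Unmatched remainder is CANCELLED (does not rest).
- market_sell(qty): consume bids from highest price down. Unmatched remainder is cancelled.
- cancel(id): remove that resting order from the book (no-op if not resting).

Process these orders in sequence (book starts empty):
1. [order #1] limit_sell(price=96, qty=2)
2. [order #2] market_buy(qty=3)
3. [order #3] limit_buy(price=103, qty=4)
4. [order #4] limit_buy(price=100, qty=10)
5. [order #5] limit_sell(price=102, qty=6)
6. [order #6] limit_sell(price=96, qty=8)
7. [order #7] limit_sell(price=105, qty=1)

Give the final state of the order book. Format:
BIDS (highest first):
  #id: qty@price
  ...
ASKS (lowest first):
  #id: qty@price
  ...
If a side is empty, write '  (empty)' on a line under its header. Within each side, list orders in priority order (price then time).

After op 1 [order #1] limit_sell(price=96, qty=2): fills=none; bids=[-] asks=[#1:2@96]
After op 2 [order #2] market_buy(qty=3): fills=#2x#1:2@96; bids=[-] asks=[-]
After op 3 [order #3] limit_buy(price=103, qty=4): fills=none; bids=[#3:4@103] asks=[-]
After op 4 [order #4] limit_buy(price=100, qty=10): fills=none; bids=[#3:4@103 #4:10@100] asks=[-]
After op 5 [order #5] limit_sell(price=102, qty=6): fills=#3x#5:4@103; bids=[#4:10@100] asks=[#5:2@102]
After op 6 [order #6] limit_sell(price=96, qty=8): fills=#4x#6:8@100; bids=[#4:2@100] asks=[#5:2@102]
After op 7 [order #7] limit_sell(price=105, qty=1): fills=none; bids=[#4:2@100] asks=[#5:2@102 #7:1@105]

Answer: BIDS (highest first):
  #4: 2@100
ASKS (lowest first):
  #5: 2@102
  #7: 1@105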